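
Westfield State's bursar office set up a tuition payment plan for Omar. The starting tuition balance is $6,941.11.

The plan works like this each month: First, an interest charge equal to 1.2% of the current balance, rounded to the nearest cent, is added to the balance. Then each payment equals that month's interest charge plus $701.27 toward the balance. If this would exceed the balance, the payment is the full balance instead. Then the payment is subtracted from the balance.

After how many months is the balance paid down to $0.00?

Month 1: opening $6,941.11; interest $83.29 → $7,024.40; payment $784.56; balance $6,239.84
Month 2: opening $6,239.84; interest $74.88 → $6,314.72; payment $776.15; balance $5,538.57
Month 3: opening $5,538.57; interest $66.46 → $5,605.03; payment $767.73; balance $4,837.30
Month 4: opening $4,837.30; interest $58.05 → $4,895.35; payment $759.32; balance $4,136.03
Month 5: opening $4,136.03; interest $49.63 → $4,185.66; payment $750.90; balance $3,434.76
Month 6: opening $3,434.76; interest $41.22 → $3,475.98; payment $742.49; balance $2,733.49
Month 7: opening $2,733.49; interest $32.80 → $2,766.29; payment $734.07; balance $2,032.22
Month 8: opening $2,032.22; interest $24.39 → $2,056.61; payment $725.66; balance $1,330.95
Month 9: opening $1,330.95; interest $15.97 → $1,346.92; payment $717.24; balance $629.68
Month 10: opening $629.68; interest $7.56 → $637.24; payment $637.24; balance $0.00
Balance reaches $0.00 in month 10.

10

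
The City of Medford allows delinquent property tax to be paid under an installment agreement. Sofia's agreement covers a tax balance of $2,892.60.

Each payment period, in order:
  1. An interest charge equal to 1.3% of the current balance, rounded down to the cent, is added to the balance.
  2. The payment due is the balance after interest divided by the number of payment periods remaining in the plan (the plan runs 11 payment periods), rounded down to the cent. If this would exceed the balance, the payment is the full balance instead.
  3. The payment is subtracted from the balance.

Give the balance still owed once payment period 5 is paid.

$1,683.03

# | Opening | Interest | Payment | End bal
1 | $2,892.60 | $37.60 | $266.38 | $2,663.82
2 | $2,663.82 | $34.62 | $269.84 | $2,428.60
3 | $2,428.60 | $31.57 | $273.35 | $2,186.82
4 | $2,186.82 | $28.42 | $276.90 | $1,938.34
5 | $1,938.34 | $25.19 | $280.50 | $1,683.03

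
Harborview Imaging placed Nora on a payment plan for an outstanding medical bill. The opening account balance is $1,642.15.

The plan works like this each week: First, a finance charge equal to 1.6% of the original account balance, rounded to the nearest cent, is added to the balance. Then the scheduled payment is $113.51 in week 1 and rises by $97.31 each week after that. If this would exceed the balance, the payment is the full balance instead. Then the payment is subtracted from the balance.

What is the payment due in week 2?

Week 1: opening $1,642.15; interest $26.27 → $1,668.42; payment $113.51; balance $1,554.91
Week 2: opening $1,554.91; interest $26.27 → $1,581.18; payment $210.82; balance $1,370.36

$210.82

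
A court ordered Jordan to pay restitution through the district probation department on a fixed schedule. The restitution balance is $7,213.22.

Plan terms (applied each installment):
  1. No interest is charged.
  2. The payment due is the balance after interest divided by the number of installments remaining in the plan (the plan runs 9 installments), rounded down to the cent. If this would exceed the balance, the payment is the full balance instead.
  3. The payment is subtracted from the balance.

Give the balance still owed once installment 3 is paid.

$4,808.82

# | Opening | Payment | End bal
1 | $7,213.22 | $801.46 | $6,411.76
2 | $6,411.76 | $801.47 | $5,610.29
3 | $5,610.29 | $801.47 | $4,808.82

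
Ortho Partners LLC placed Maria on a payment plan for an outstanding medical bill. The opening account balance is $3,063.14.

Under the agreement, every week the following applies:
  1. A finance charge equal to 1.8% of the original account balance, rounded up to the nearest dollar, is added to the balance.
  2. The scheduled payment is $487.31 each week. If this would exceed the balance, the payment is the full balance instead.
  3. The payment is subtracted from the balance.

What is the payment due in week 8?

$99.97

Week 1: opening $3,063.14; interest $56.00 → $3,119.14; payment $487.31; balance $2,631.83
Week 2: opening $2,631.83; interest $56.00 → $2,687.83; payment $487.31; balance $2,200.52
Week 3: opening $2,200.52; interest $56.00 → $2,256.52; payment $487.31; balance $1,769.21
Week 4: opening $1,769.21; interest $56.00 → $1,825.21; payment $487.31; balance $1,337.90
Week 5: opening $1,337.90; interest $56.00 → $1,393.90; payment $487.31; balance $906.59
Week 6: opening $906.59; interest $56.00 → $962.59; payment $487.31; balance $475.28
Week 7: opening $475.28; interest $56.00 → $531.28; payment $487.31; balance $43.97
Week 8: opening $43.97; interest $56.00 → $99.97; payment $99.97; balance $0.00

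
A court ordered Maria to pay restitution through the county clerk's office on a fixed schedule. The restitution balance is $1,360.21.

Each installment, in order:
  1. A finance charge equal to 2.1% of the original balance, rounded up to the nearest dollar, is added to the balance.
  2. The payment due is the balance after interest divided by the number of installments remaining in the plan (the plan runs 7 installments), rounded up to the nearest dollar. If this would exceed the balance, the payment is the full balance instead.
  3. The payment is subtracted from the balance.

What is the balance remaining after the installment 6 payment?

$239.21

Installment 1: $1,360.21 +$29.00 interest = $1,389.21; pay $199.00 → $1,190.21
Installment 2: $1,190.21 +$29.00 interest = $1,219.21; pay $204.00 → $1,015.21
Installment 3: $1,015.21 +$29.00 interest = $1,044.21; pay $209.00 → $835.21
Installment 4: $835.21 +$29.00 interest = $864.21; pay $217.00 → $647.21
Installment 5: $647.21 +$29.00 interest = $676.21; pay $226.00 → $450.21
Installment 6: $450.21 +$29.00 interest = $479.21; pay $240.00 → $239.21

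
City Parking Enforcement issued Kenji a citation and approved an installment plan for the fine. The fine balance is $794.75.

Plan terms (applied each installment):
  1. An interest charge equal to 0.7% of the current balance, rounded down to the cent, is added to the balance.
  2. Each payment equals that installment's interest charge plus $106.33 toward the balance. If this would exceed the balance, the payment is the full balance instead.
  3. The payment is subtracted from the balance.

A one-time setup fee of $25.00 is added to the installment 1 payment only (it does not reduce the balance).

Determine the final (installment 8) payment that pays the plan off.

$50.79

Installment 1: opening $794.75; interest $5.56 → $800.31; payment $111.89 (+ $25.00 fee); balance $688.42
Installment 2: opening $688.42; interest $4.81 → $693.23; payment $111.14; balance $582.09
Installment 3: opening $582.09; interest $4.07 → $586.16; payment $110.40; balance $475.76
Installment 4: opening $475.76; interest $3.33 → $479.09; payment $109.66; balance $369.43
Installment 5: opening $369.43; interest $2.58 → $372.01; payment $108.91; balance $263.10
Installment 6: opening $263.10; interest $1.84 → $264.94; payment $108.17; balance $156.77
Installment 7: opening $156.77; interest $1.09 → $157.86; payment $107.42; balance $50.44
Installment 8: opening $50.44; interest $0.35 → $50.79; payment $50.79; balance $0.00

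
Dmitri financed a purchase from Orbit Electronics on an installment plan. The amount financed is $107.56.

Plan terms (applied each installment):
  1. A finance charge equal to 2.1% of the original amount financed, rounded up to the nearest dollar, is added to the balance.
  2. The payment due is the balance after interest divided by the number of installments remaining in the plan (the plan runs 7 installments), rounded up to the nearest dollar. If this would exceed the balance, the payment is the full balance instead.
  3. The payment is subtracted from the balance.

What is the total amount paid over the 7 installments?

$128.56

Installment 1: $107.56 +$3.00 interest = $110.56; pay $16.00 → $94.56
Installment 2: $94.56 +$3.00 interest = $97.56; pay $17.00 → $80.56
Installment 3: $80.56 +$3.00 interest = $83.56; pay $17.00 → $66.56
Installment 4: $66.56 +$3.00 interest = $69.56; pay $18.00 → $51.56
Installment 5: $51.56 +$3.00 interest = $54.56; pay $19.00 → $35.56
Installment 6: $35.56 +$3.00 interest = $38.56; pay $20.00 → $18.56
Installment 7: $18.56 +$3.00 interest = $21.56; pay $21.56 → $0.00
Total paid: $128.56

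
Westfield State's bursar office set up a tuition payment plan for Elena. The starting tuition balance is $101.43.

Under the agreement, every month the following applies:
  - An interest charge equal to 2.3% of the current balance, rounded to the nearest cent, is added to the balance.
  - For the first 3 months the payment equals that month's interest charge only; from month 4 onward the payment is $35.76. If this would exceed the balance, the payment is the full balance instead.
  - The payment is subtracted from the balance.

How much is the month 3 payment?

Month 1: opening $101.43; interest $2.33 → $103.76; payment $2.33; balance $101.43
Month 2: opening $101.43; interest $2.33 → $103.76; payment $2.33; balance $101.43
Month 3: opening $101.43; interest $2.33 → $103.76; payment $2.33; balance $101.43

$2.33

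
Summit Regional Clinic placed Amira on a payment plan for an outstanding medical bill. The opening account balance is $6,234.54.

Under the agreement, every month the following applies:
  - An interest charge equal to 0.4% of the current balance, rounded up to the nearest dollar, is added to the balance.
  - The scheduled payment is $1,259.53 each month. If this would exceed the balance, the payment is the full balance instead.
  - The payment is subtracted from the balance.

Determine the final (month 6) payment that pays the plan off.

$16.89

Month 1: $6,234.54 +$25.00 interest = $6,259.54; pay $1,259.53 → $5,000.01
Month 2: $5,000.01 +$21.00 interest = $5,021.01; pay $1,259.53 → $3,761.48
Month 3: $3,761.48 +$16.00 interest = $3,777.48; pay $1,259.53 → $2,517.95
Month 4: $2,517.95 +$11.00 interest = $2,528.95; pay $1,259.53 → $1,269.42
Month 5: $1,269.42 +$6.00 interest = $1,275.42; pay $1,259.53 → $15.89
Month 6: $15.89 +$1.00 interest = $16.89; pay $16.89 → $0.00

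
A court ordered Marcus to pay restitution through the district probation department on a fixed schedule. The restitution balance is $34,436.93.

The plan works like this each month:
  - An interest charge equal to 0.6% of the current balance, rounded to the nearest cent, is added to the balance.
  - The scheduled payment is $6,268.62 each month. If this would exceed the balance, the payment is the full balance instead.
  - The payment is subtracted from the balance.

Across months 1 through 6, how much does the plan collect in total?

Month 1: opening $34,436.93; interest $206.62 → $34,643.55; payment $6,268.62; balance $28,374.93
Month 2: opening $28,374.93; interest $170.25 → $28,545.18; payment $6,268.62; balance $22,276.56
Month 3: opening $22,276.56; interest $133.66 → $22,410.22; payment $6,268.62; balance $16,141.60
Month 4: opening $16,141.60; interest $96.85 → $16,238.45; payment $6,268.62; balance $9,969.83
Month 5: opening $9,969.83; interest $59.82 → $10,029.65; payment $6,268.62; balance $3,761.03
Month 6: opening $3,761.03; interest $22.57 → $3,783.60; payment $3,783.60; balance $0.00
Total paid: $35,126.70

$35,126.70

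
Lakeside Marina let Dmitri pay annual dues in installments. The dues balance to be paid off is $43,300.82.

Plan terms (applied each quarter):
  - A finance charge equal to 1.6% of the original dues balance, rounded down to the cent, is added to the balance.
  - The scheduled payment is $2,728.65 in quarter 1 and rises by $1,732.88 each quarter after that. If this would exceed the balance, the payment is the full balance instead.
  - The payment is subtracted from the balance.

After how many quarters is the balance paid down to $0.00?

7

Quarter 1: opening $43,300.82; interest $692.81 → $43,993.63; payment $2,728.65; balance $41,264.98
Quarter 2: opening $41,264.98; interest $692.81 → $41,957.79; payment $4,461.53; balance $37,496.26
Quarter 3: opening $37,496.26; interest $692.81 → $38,189.07; payment $6,194.41; balance $31,994.66
Quarter 4: opening $31,994.66; interest $692.81 → $32,687.47; payment $7,927.29; balance $24,760.18
Quarter 5: opening $24,760.18; interest $692.81 → $25,452.99; payment $9,660.17; balance $15,792.82
Quarter 6: opening $15,792.82; interest $692.81 → $16,485.63; payment $11,393.05; balance $5,092.58
Quarter 7: opening $5,092.58; interest $692.81 → $5,785.39; payment $5,785.39; balance $0.00
Balance reaches $0.00 in quarter 7.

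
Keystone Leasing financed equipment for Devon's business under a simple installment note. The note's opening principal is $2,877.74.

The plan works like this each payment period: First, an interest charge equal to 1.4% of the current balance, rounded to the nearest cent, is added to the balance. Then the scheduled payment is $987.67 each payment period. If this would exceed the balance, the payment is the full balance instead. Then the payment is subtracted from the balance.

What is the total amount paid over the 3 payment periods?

Payment period 1: $2,877.74 +$40.29 interest = $2,918.03; pay $987.67 → $1,930.36
Payment period 2: $1,930.36 +$27.03 interest = $1,957.39; pay $987.67 → $969.72
Payment period 3: $969.72 +$13.58 interest = $983.30; pay $983.30 → $0.00
Total paid: $2,958.64

$2,958.64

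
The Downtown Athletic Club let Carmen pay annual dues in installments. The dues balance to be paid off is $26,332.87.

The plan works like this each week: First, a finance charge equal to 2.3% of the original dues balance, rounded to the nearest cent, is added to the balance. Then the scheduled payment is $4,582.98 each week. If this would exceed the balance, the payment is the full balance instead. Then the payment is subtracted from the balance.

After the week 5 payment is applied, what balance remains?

$6,446.27

Week 1: $26,332.87 +$605.66 interest = $26,938.53; pay $4,582.98 → $22,355.55
Week 2: $22,355.55 +$605.66 interest = $22,961.21; pay $4,582.98 → $18,378.23
Week 3: $18,378.23 +$605.66 interest = $18,983.89; pay $4,582.98 → $14,400.91
Week 4: $14,400.91 +$605.66 interest = $15,006.57; pay $4,582.98 → $10,423.59
Week 5: $10,423.59 +$605.66 interest = $11,029.25; pay $4,582.98 → $6,446.27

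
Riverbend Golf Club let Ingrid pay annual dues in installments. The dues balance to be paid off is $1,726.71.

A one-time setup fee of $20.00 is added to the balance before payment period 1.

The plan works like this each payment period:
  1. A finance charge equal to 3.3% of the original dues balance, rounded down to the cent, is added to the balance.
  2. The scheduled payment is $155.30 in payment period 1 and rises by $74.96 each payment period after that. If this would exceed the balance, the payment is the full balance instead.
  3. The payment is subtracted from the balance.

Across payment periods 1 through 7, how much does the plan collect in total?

$2,145.57

# | Opening | Interest | Payment | End bal
1 | $1,746.71 | $56.98 | $155.30 | $1,648.39
2 | $1,648.39 | $56.98 | $230.26 | $1,475.11
3 | $1,475.11 | $56.98 | $305.22 | $1,226.87
4 | $1,226.87 | $56.98 | $380.18 | $903.67
5 | $903.67 | $56.98 | $455.14 | $505.51
6 | $505.51 | $56.98 | $530.10 | $32.39
7 | $32.39 | $56.98 | $89.37 | $0.00
Total paid: $2,145.57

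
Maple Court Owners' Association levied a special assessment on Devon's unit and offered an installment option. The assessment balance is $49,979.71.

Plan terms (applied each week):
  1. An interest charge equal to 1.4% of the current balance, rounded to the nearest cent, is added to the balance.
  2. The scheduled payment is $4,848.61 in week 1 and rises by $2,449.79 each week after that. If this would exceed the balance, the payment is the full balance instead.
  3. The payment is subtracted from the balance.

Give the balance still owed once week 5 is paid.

Week 1: $49,979.71 +$699.72 interest = $50,679.43; pay $4,848.61 → $45,830.82
Week 2: $45,830.82 +$641.63 interest = $46,472.45; pay $7,298.40 → $39,174.05
Week 3: $39,174.05 +$548.44 interest = $39,722.49; pay $9,748.19 → $29,974.30
Week 4: $29,974.30 +$419.64 interest = $30,393.94; pay $12,197.98 → $18,195.96
Week 5: $18,195.96 +$254.74 interest = $18,450.70; pay $14,647.77 → $3,802.93

$3,802.93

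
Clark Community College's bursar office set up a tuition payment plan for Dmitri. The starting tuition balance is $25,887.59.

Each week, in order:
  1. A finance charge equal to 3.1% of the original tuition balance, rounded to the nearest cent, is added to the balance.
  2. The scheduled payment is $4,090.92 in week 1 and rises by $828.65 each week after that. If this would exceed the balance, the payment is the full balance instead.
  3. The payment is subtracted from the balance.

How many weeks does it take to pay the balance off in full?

6

# | Opening | Interest | Payment | End bal
1 | $25,887.59 | $802.52 | $4,090.92 | $22,599.19
2 | $22,599.19 | $802.52 | $4,919.57 | $18,482.14
3 | $18,482.14 | $802.52 | $5,748.22 | $13,536.44
4 | $13,536.44 | $802.52 | $6,576.87 | $7,762.09
5 | $7,762.09 | $802.52 | $7,405.52 | $1,159.09
6 | $1,159.09 | $802.52 | $1,961.61 | $0.00
Balance reaches $0.00 in week 6.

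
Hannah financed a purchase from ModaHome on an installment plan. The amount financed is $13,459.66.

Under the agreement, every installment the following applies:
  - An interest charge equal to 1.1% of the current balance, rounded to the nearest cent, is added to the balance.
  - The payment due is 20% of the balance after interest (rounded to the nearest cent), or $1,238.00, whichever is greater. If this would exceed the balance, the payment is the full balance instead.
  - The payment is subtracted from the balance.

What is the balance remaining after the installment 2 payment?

Installment 1: opening $13,459.66; interest $148.06 → $13,607.72; payment $2,721.54; balance $10,886.18
Installment 2: opening $10,886.18; interest $119.75 → $11,005.93; payment $2,201.19; balance $8,804.74

$8,804.74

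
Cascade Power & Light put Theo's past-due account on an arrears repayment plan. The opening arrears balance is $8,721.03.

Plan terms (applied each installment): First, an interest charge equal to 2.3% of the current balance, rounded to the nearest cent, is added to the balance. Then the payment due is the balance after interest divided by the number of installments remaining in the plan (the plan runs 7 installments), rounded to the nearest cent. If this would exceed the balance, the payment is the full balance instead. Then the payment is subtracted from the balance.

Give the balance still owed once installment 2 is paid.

# | Opening | Interest | Payment | End bal
1 | $8,721.03 | $200.58 | $1,274.52 | $7,647.09
2 | $7,647.09 | $175.88 | $1,303.83 | $6,519.14

$6,519.14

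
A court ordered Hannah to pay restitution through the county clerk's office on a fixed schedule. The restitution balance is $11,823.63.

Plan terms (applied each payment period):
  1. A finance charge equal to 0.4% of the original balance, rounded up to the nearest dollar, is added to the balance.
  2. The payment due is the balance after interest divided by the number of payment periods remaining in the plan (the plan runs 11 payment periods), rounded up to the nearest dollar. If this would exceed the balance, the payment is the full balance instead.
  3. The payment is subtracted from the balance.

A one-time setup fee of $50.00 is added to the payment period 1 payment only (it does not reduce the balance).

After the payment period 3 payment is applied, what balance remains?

$8,713.63

Payment period 1: $11,823.63 +$48.00 interest = $11,871.63; pay $1,080.00 (+ $50.00 fee) → $10,791.63
Payment period 2: $10,791.63 +$48.00 interest = $10,839.63; pay $1,084.00 → $9,755.63
Payment period 3: $9,755.63 +$48.00 interest = $9,803.63; pay $1,090.00 → $8,713.63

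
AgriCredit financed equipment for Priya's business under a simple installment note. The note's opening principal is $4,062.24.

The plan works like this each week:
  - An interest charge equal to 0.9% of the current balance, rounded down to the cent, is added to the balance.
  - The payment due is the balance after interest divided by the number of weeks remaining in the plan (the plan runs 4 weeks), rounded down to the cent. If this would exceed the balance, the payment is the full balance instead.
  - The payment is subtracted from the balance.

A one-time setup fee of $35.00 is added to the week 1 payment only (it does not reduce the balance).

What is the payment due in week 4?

$1,052.61

Week 1: opening $4,062.24; interest $36.56 → $4,098.80; payment $1,024.70 (+ $35.00 fee); balance $3,074.10
Week 2: opening $3,074.10; interest $27.66 → $3,101.76; payment $1,033.92; balance $2,067.84
Week 3: opening $2,067.84; interest $18.61 → $2,086.45; payment $1,043.22; balance $1,043.23
Week 4: opening $1,043.23; interest $9.38 → $1,052.61; payment $1,052.61; balance $0.00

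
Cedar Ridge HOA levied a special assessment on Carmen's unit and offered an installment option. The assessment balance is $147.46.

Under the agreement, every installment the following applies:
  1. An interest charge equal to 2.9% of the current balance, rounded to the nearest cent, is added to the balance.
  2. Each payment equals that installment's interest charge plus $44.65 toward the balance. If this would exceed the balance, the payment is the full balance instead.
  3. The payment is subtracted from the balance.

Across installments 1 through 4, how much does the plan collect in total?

$156.80

Installment 1: $147.46 +$4.28 interest = $151.74; pay $48.93 → $102.81
Installment 2: $102.81 +$2.98 interest = $105.79; pay $47.63 → $58.16
Installment 3: $58.16 +$1.69 interest = $59.85; pay $46.34 → $13.51
Installment 4: $13.51 +$0.39 interest = $13.90; pay $13.90 → $0.00
Total paid: $156.80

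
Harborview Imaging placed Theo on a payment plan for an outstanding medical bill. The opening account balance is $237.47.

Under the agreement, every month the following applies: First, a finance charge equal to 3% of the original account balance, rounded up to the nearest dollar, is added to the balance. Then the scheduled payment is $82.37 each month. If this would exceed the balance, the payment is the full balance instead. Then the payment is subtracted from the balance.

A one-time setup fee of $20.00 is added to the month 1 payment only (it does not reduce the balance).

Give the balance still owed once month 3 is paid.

$14.36

Month 1: $237.47 +$8.00 interest = $245.47; pay $82.37 (+ $20.00 fee) → $163.10
Month 2: $163.10 +$8.00 interest = $171.10; pay $82.37 → $88.73
Month 3: $88.73 +$8.00 interest = $96.73; pay $82.37 → $14.36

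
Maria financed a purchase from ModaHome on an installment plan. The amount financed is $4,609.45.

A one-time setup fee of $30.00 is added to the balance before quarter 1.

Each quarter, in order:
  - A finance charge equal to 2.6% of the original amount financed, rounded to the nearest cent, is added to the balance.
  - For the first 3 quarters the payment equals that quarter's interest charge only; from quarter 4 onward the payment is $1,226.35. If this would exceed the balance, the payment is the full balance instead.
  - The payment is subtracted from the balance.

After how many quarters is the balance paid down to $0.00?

8

Quarter 1: opening $4,639.45; interest $119.85 → $4,759.30; payment $119.85; balance $4,639.45
Quarter 2: opening $4,639.45; interest $119.85 → $4,759.30; payment $119.85; balance $4,639.45
Quarter 3: opening $4,639.45; interest $119.85 → $4,759.30; payment $119.85; balance $4,639.45
Quarter 4: opening $4,639.45; interest $119.85 → $4,759.30; payment $1,226.35; balance $3,532.95
Quarter 5: opening $3,532.95; interest $119.85 → $3,652.80; payment $1,226.35; balance $2,426.45
Quarter 6: opening $2,426.45; interest $119.85 → $2,546.30; payment $1,226.35; balance $1,319.95
Quarter 7: opening $1,319.95; interest $119.85 → $1,439.80; payment $1,226.35; balance $213.45
Quarter 8: opening $213.45; interest $119.85 → $333.30; payment $333.30; balance $0.00
Balance reaches $0.00 in quarter 8.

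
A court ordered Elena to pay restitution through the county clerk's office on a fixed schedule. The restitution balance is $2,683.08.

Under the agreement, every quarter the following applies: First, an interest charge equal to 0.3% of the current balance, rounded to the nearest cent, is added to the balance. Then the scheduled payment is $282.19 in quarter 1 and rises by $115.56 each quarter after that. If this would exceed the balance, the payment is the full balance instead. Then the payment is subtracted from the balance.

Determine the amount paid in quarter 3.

$513.31

Quarter 1: $2,683.08 +$8.05 interest = $2,691.13; pay $282.19 → $2,408.94
Quarter 2: $2,408.94 +$7.23 interest = $2,416.17; pay $397.75 → $2,018.42
Quarter 3: $2,018.42 +$6.06 interest = $2,024.48; pay $513.31 → $1,511.17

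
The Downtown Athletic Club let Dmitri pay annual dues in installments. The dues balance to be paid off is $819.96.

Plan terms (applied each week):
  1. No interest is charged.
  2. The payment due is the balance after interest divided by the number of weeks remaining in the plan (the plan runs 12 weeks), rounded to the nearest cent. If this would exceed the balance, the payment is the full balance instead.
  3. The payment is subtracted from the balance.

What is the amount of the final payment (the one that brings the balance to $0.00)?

$68.33

Week 1: $819.96 − $68.33 → $751.63
Week 2: $751.63 − $68.33 → $683.30
Week 3: $683.30 − $68.33 → $614.97
Week 4: $614.97 − $68.33 → $546.64
Week 5: $546.64 − $68.33 → $478.31
Week 6: $478.31 − $68.33 → $409.98
Week 7: $409.98 − $68.33 → $341.65
Week 8: $341.65 − $68.33 → $273.32
Week 9: $273.32 − $68.33 → $204.99
Week 10: $204.99 − $68.33 → $136.66
Week 11: $136.66 − $68.33 → $68.33
Week 12: $68.33 − $68.33 → $0.00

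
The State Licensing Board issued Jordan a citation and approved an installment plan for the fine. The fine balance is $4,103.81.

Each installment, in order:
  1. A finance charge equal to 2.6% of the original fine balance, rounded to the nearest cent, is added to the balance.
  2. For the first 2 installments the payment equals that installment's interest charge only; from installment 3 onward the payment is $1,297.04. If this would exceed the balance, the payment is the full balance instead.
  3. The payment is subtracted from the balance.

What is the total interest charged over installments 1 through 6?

$640.20

# | Opening | Interest | Payment | End bal
1 | $4,103.81 | $106.70 | $106.70 | $4,103.81
2 | $4,103.81 | $106.70 | $106.70 | $4,103.81
3 | $4,103.81 | $106.70 | $1,297.04 | $2,913.47
4 | $2,913.47 | $106.70 | $1,297.04 | $1,723.13
5 | $1,723.13 | $106.70 | $1,297.04 | $532.79
6 | $532.79 | $106.70 | $639.49 | $0.00
Total interest: $106.70 + $106.70 + $106.70 + $106.70 + $106.70 + $106.70 = $640.20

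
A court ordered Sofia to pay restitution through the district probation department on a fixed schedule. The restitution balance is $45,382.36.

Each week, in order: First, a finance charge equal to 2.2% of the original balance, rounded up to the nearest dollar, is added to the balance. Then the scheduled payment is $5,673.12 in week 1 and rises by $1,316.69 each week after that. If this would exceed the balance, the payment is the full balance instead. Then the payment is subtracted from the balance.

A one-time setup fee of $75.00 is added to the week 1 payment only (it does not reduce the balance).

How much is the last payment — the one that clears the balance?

$9,843.86

Week 1: opening $45,382.36; interest $999.00 → $46,381.36; payment $5,673.12 (+ $75.00 fee); balance $40,708.24
Week 2: opening $40,708.24; interest $999.00 → $41,707.24; payment $6,989.81; balance $34,717.43
Week 3: opening $34,717.43; interest $999.00 → $35,716.43; payment $8,306.50; balance $27,409.93
Week 4: opening $27,409.93; interest $999.00 → $28,408.93; payment $9,623.19; balance $18,785.74
Week 5: opening $18,785.74; interest $999.00 → $19,784.74; payment $10,939.88; balance $8,844.86
Week 6: opening $8,844.86; interest $999.00 → $9,843.86; payment $9,843.86; balance $0.00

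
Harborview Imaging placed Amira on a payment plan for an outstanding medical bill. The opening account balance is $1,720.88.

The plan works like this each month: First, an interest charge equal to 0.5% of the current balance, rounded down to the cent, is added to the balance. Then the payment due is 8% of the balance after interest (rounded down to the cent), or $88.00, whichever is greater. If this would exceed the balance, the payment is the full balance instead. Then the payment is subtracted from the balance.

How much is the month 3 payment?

$118.28

Month 1: $1,720.88 +$8.60 interest = $1,729.48; pay $138.35 → $1,591.13
Month 2: $1,591.13 +$7.95 interest = $1,599.08; pay $127.92 → $1,471.16
Month 3: $1,471.16 +$7.35 interest = $1,478.51; pay $118.28 → $1,360.23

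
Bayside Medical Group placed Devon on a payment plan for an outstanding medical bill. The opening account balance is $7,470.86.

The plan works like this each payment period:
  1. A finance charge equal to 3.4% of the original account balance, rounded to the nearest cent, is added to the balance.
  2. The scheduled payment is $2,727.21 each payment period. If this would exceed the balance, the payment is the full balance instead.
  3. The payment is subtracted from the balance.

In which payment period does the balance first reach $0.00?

4

# | Opening | Interest | Payment | End bal
1 | $7,470.86 | $254.01 | $2,727.21 | $4,997.66
2 | $4,997.66 | $254.01 | $2,727.21 | $2,524.46
3 | $2,524.46 | $254.01 | $2,727.21 | $51.26
4 | $51.26 | $254.01 | $305.27 | $0.00
Balance reaches $0.00 in payment period 4.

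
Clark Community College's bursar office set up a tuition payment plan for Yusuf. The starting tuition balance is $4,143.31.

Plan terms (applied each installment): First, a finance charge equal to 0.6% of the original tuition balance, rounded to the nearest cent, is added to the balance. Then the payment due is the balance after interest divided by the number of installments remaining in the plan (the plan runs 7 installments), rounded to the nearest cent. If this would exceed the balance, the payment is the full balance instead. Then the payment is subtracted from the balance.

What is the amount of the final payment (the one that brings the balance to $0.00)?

$656.36

Installment 1: $4,143.31 +$24.86 interest = $4,168.17; pay $595.45 → $3,572.72
Installment 2: $3,572.72 +$24.86 interest = $3,597.58; pay $599.60 → $2,997.98
Installment 3: $2,997.98 +$24.86 interest = $3,022.84; pay $604.57 → $2,418.27
Installment 4: $2,418.27 +$24.86 interest = $2,443.13; pay $610.78 → $1,832.35
Installment 5: $1,832.35 +$24.86 interest = $1,857.21; pay $619.07 → $1,238.14
Installment 6: $1,238.14 +$24.86 interest = $1,263.00; pay $631.50 → $631.50
Installment 7: $631.50 +$24.86 interest = $656.36; pay $656.36 → $0.00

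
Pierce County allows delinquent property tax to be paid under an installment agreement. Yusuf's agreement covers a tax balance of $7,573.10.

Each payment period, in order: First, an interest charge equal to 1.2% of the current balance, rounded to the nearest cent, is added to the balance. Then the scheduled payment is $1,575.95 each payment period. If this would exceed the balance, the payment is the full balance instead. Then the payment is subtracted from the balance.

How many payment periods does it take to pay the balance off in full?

Payment period 1: opening $7,573.10; interest $90.88 → $7,663.98; payment $1,575.95; balance $6,088.03
Payment period 2: opening $6,088.03; interest $73.06 → $6,161.09; payment $1,575.95; balance $4,585.14
Payment period 3: opening $4,585.14; interest $55.02 → $4,640.16; payment $1,575.95; balance $3,064.21
Payment period 4: opening $3,064.21; interest $36.77 → $3,100.98; payment $1,575.95; balance $1,525.03
Payment period 5: opening $1,525.03; interest $18.30 → $1,543.33; payment $1,543.33; balance $0.00
Balance reaches $0.00 in payment period 5.

5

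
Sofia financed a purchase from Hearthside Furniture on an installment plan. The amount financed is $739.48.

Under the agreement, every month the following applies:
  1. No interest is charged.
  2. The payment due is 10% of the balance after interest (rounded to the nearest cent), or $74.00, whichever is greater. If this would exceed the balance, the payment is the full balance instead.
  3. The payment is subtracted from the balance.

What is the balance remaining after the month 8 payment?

# | Opening | Payment | End bal
1 | $739.48 | $74.00 | $665.48
2 | $665.48 | $74.00 | $591.48
3 | $591.48 | $74.00 | $517.48
4 | $517.48 | $74.00 | $443.48
5 | $443.48 | $74.00 | $369.48
6 | $369.48 | $74.00 | $295.48
7 | $295.48 | $74.00 | $221.48
8 | $221.48 | $74.00 | $147.48

$147.48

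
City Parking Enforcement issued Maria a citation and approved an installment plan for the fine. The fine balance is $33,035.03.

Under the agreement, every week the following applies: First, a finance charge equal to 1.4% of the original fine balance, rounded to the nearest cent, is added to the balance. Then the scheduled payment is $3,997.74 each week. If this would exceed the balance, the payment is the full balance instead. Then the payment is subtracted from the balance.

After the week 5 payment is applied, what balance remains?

Week 1: $33,035.03 +$462.49 interest = $33,497.52; pay $3,997.74 → $29,499.78
Week 2: $29,499.78 +$462.49 interest = $29,962.27; pay $3,997.74 → $25,964.53
Week 3: $25,964.53 +$462.49 interest = $26,427.02; pay $3,997.74 → $22,429.28
Week 4: $22,429.28 +$462.49 interest = $22,891.77; pay $3,997.74 → $18,894.03
Week 5: $18,894.03 +$462.49 interest = $19,356.52; pay $3,997.74 → $15,358.78

$15,358.78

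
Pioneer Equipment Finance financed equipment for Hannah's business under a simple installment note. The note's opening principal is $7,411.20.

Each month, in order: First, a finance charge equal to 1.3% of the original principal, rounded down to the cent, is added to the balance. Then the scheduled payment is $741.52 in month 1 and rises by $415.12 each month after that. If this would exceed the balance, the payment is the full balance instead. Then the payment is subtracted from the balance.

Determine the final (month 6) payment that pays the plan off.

Month 1: opening $7,411.20; interest $96.34 → $7,507.54; payment $741.52; balance $6,766.02
Month 2: opening $6,766.02; interest $96.34 → $6,862.36; payment $1,156.64; balance $5,705.72
Month 3: opening $5,705.72; interest $96.34 → $5,802.06; payment $1,571.76; balance $4,230.30
Month 4: opening $4,230.30; interest $96.34 → $4,326.64; payment $1,986.88; balance $2,339.76
Month 5: opening $2,339.76; interest $96.34 → $2,436.10; payment $2,402.00; balance $34.10
Month 6: opening $34.10; interest $96.34 → $130.44; payment $130.44; balance $0.00

$130.44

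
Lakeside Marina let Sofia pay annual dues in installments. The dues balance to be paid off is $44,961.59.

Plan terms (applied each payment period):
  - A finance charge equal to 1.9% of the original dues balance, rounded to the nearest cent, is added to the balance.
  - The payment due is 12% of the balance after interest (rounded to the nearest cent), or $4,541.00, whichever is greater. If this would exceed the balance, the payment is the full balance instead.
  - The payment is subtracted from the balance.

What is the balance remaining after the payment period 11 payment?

$3,050.99

# | Opening | Interest | Payment | End bal
1 | $44,961.59 | $854.27 | $5,497.90 | $40,317.96
2 | $40,317.96 | $854.27 | $4,940.67 | $36,231.56
3 | $36,231.56 | $854.27 | $4,541.00 | $32,544.83
4 | $32,544.83 | $854.27 | $4,541.00 | $28,858.10
5 | $28,858.10 | $854.27 | $4,541.00 | $25,171.37
6 | $25,171.37 | $854.27 | $4,541.00 | $21,484.64
7 | $21,484.64 | $854.27 | $4,541.00 | $17,797.91
8 | $17,797.91 | $854.27 | $4,541.00 | $14,111.18
9 | $14,111.18 | $854.27 | $4,541.00 | $10,424.45
10 | $10,424.45 | $854.27 | $4,541.00 | $6,737.72
11 | $6,737.72 | $854.27 | $4,541.00 | $3,050.99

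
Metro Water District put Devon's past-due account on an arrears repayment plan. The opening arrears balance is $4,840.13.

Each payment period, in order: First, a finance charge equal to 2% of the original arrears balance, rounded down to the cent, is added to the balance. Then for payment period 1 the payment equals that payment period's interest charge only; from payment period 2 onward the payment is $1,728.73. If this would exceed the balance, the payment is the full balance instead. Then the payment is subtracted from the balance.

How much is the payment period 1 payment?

$96.80

Payment period 1: $4,840.13 +$96.80 interest = $4,936.93; pay $96.80 → $4,840.13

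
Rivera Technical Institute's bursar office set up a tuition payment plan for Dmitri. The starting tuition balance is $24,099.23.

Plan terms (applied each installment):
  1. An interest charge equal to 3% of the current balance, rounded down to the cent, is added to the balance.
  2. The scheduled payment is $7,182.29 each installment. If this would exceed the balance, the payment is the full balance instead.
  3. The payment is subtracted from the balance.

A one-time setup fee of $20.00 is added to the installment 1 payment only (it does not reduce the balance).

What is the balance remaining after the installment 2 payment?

Installment 1: $24,099.23 +$722.97 interest = $24,822.20; pay $7,182.29 (+ $20.00 fee) → $17,639.91
Installment 2: $17,639.91 +$529.19 interest = $18,169.10; pay $7,182.29 → $10,986.81

$10,986.81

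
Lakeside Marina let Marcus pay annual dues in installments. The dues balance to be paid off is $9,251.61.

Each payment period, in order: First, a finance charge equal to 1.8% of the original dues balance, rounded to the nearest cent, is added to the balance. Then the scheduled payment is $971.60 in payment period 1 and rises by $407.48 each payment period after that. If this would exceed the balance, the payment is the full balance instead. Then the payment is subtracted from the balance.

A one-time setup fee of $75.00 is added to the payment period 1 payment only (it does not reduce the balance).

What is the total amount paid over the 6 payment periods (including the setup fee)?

# | Opening | Interest | Payment | Fee | End bal
1 | $9,251.61 | $166.53 | $971.60 | $75.00 | $8,446.54
2 | $8,446.54 | $166.53 | $1,379.08 | — | $7,233.99
3 | $7,233.99 | $166.53 | $1,786.56 | — | $5,613.96
4 | $5,613.96 | $166.53 | $2,194.04 | — | $3,586.45
5 | $3,586.45 | $166.53 | $2,601.52 | — | $1,151.46
6 | $1,151.46 | $166.53 | $1,317.99 | — | $0.00
Total paid: $10,325.79

$10,325.79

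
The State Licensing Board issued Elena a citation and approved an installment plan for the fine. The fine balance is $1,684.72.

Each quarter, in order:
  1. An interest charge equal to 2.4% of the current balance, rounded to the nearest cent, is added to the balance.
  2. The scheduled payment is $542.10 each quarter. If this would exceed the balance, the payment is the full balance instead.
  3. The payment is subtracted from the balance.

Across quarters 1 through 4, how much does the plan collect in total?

# | Opening | Interest | Payment | End bal
1 | $1,684.72 | $40.43 | $542.10 | $1,183.05
2 | $1,183.05 | $28.39 | $542.10 | $669.34
3 | $669.34 | $16.06 | $542.10 | $143.30
4 | $143.30 | $3.44 | $146.74 | $0.00
Total paid: $1,773.04

$1,773.04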